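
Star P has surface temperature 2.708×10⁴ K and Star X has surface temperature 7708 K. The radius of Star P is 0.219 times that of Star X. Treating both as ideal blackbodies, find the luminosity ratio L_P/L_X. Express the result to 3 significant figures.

L ∝ R²T⁴, so L_P/L_X = (R_P/R_X)²(T_P/T_X)⁴ = (0.219)² × (2.708×10⁴/7708)⁴ = 0.047961 × 152.345 = 7.31.

L_P/L_X ≈ 7.31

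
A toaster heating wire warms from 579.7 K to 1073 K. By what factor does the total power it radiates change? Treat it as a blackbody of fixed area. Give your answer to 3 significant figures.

P₂/P₁ ≈ 11.7

P ∝ T⁴, so P₂/P₁ = (T₂/T₁)⁴ = (1073/579.7)⁴ = (1.85096)⁴ = 11.7.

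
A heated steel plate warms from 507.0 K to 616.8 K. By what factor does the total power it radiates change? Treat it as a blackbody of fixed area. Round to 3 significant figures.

P ∝ T⁴, so P₂/P₁ = (T₂/T₁)⁴ = (616.8/507.0)⁴ = (1.21657)⁴ = 2.19.

P₂/P₁ ≈ 2.19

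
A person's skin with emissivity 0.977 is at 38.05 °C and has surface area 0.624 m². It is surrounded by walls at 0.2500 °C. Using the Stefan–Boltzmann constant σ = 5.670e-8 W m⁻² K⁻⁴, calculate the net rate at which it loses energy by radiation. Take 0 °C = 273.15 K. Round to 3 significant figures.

T = 38.05 °C + 273.15 = 311.20 K.
Surroundings: T = 0.2500 °C + 273.15 = 273.4000 K.
Area A = 0.624 m².
Net radiated power P_net = εσA(T⁴ − T₀⁴) = 0.977×5.670×10⁻⁸×0.624×(311.20⁴ − 273.4000⁴).
T⁴ − T₀⁴ = 9.37904×10⁹ − 5.58720×10⁹ = 3.79184×10⁹ K⁴, so P_net = 131 W.

Net loss ≈ 131 W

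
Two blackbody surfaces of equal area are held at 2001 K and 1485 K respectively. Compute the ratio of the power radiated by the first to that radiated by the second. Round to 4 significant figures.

With equal areas, P₁/P₂ = (T₁/T₂)⁴ = (2001/1485)⁴ = 3.297.

P₁/P₂ ≈ 3.297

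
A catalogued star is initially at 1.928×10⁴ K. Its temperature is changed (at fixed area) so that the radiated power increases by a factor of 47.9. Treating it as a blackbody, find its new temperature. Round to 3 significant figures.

P ∝ T⁴, so T₂/T₁ = (P₂/P₁)^(1/4) = (47.9)^(1/4) = 2.63078.
T₂ = 1.928×10⁴ × 2.63078 = 5.07×10⁴ K.

T₂ ≈ 5.07×10⁴ K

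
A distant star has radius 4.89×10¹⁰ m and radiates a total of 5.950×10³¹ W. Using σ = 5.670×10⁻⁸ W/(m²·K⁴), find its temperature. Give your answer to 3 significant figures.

T ≈ 1.37×10⁴ K

Surface area A = 4πR² = 4π(4.89×10¹⁰ m)² = 3.00488×10²² m².
P = σAT⁴ ⇒ T = (P/(σA))^(1/4) = (5.950×10³¹/(5.670×10⁻⁸×3.00488×10²²))^(1/4) = 1.37×10⁴ K.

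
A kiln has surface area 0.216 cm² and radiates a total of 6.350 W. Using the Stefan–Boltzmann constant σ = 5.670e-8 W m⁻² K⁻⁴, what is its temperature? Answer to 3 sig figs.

T ≈ 1.51×10³ K

Area A = 0.216 cm² = 2.16×10⁻⁵ m².
P = σAT⁴ ⇒ T = (P/(σA))^(1/4) = (6.350/(5.670×10⁻⁸×2.16×10⁻⁵))^(1/4) = 1.51×10³ K.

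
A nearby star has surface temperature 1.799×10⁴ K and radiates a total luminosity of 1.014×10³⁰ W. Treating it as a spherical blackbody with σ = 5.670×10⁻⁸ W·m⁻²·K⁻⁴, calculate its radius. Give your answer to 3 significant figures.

L = 4πR²σT⁴ ⇒ R = √(L/(4πσT⁴)).
σT⁴ = 5.93892×10⁹ W/m², so R = √(1.014×10³⁰/(4π×5.93892×10⁹)) = 3.69×10⁹ m.

R ≈ 3.69×10⁹ m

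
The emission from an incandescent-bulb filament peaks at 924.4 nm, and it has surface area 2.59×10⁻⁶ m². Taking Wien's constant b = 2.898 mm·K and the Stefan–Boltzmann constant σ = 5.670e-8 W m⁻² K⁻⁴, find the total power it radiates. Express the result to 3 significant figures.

Wien's law: T = b/λ_max = 2.898×10⁻³/9.244×10⁻⁷ = 3135.01 K.
Area A = 2.59×10⁻⁶ m².
Then P = σAT⁴ = 5.670×10⁻⁸×2.59×10⁻⁶×(3135.01)⁴ = 14.2 W.

P ≈ 14.2 W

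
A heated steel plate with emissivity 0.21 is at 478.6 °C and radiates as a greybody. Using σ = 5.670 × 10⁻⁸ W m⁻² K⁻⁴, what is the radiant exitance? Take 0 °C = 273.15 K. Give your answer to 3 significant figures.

T = 478.6 °C + 273.15 = 751.75 K.
Stefan–Boltzmann: I = εσT⁴ = 0.21 × 5.670×10⁻⁸ × (751.75)⁴ = 3.80×10³ W/m².

I ≈ 3.80×10³ W/m²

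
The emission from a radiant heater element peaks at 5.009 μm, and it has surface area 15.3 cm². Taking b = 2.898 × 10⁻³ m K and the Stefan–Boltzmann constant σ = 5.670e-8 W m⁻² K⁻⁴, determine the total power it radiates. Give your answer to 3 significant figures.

P ≈ 9.72 W

Wien's law: T = b/λ_max = 2.898×10⁻³/5.009×10⁻⁶ = 578.559 K.
Area A = 15.3 cm² = 1.53×10⁻³ m².
Then P = σAT⁴ = 5.670×10⁻⁸×1.53×10⁻³×(578.559)⁴ = 9.72 W.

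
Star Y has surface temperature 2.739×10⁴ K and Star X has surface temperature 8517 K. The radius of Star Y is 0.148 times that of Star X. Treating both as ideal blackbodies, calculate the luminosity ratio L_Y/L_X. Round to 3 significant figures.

L_Y/L_X ≈ 2.34

L ∝ R²T⁴, so L_Y/L_X = (R_Y/R_X)²(T_Y/T_X)⁴ = (0.148)² × (2.739×10⁴/8517)⁴ = 0.021904 × 106.960 = 2.34.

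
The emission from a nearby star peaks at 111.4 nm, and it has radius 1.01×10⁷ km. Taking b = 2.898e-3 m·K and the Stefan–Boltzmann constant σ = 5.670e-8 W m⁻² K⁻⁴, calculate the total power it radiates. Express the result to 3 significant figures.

Wien's law: T = b/λ_max = 2.898×10⁻³/1.114×10⁻⁷ = 26014.4 K.
Surface area A = 4πR² = 4π(1.01×10¹⁰ m)² = 1.28190×10²¹ m².
Then P = σAT⁴ = 5.670×10⁻⁸×1.28190×10²¹×(26014.4)⁴ = 3.33×10³¹ W.

P ≈ 3.33×10³¹ W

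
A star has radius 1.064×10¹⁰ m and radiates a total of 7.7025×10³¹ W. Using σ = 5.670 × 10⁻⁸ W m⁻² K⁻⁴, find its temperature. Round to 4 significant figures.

Surface area A = 4πR² = 4π(1.064×10¹⁰ m)² = 1.42263×10²¹ m².
P = σAT⁴ ⇒ T = (P/(σA))^(1/4) = (7.7025×10³¹/(5.670×10⁻⁸×1.42263×10²¹))^(1/4) = 3.126×10⁴ K.

T ≈ 3.126×10⁴ K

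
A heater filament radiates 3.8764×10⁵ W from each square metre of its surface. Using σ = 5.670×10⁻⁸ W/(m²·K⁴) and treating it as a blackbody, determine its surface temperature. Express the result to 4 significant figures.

I = σT⁴, so T = (I/σ)^(1/4) = (3.8764×10⁵/(5.670×10⁻⁸))^(1/4) = 1617 K.

T ≈ 1617 K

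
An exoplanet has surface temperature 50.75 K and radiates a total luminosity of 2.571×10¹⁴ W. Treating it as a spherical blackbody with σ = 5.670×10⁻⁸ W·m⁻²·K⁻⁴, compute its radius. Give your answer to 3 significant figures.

L = 4πR²σT⁴ ⇒ R = √(L/(4πσT⁴)).
σT⁴ = 0.376121 W/m², so R = √(2.571×10¹⁴/(4π×0.376121)) = 7.38×10⁶ m.

R ≈ 7.38×10⁶ m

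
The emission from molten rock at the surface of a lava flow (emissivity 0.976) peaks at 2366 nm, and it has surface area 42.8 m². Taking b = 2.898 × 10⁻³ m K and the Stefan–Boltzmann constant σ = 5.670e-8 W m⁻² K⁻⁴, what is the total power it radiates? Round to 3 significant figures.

Wien's law: T = b/λ_max = 2.898×10⁻³/2.366×10⁻⁶ = 1224.85 K.
Area A = 42.8 m².
Then P = εσAT⁴ = 0.976×5.670×10⁻⁸×42.8×(1224.85)⁴ = 5.33×10⁶ W.

P ≈ 5.33×10⁶ W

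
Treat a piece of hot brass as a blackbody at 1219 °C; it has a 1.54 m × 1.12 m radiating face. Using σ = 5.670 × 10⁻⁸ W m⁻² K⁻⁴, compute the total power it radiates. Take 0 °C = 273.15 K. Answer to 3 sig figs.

T = 1219 °C + 273.15 = 1492.15 K.
Area A = 1.54 × 1.12 = 1.7248 m².
P = σAT⁴ = 5.670×10⁻⁸ × 1.7248 × (1492.15)⁴ = 4.85×10⁵ W.

P ≈ 4.85×10⁵ W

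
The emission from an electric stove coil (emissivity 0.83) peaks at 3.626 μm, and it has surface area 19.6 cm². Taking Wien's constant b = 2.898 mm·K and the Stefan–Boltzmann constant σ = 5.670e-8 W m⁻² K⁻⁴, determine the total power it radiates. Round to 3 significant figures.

P ≈ 37.6 W

Wien's law: T = b/λ_max = 2.898×10⁻³/3.626×10⁻⁶ = 799.228 K.
Area A = 19.6 cm² = 1.96×10⁻³ m².
Then P = εσAT⁴ = 0.83×5.670×10⁻⁸×1.96×10⁻³×(799.228)⁴ = 37.6 W.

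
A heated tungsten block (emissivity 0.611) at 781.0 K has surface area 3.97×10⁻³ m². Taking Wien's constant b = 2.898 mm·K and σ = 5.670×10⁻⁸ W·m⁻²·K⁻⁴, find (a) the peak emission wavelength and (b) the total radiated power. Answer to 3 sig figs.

λ_max ≈ 3.71 μm; P ≈ 51.2 W

(a) λ_max = b/T = 2.898×10⁻³/781.0 = 3.711×10⁻⁶ m = 3.71 μm.
Area A = 3.97×10⁻³ m².
(b) P = εσAT⁴ = 0.611×5.670×10⁻⁸×3.97×10⁻³×(781.0)⁴ = 51.2 W.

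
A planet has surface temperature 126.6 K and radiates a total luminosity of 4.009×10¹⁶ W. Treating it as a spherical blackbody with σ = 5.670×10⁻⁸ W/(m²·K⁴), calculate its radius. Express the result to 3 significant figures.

R ≈ 1.48×10⁷ m

L = 4πR²σT⁴ ⇒ R = √(L/(4πσT⁴)).
σT⁴ = 14.5652 W/m², so R = √(4.009×10¹⁶/(4π×14.5652)) = 1.48×10⁷ m.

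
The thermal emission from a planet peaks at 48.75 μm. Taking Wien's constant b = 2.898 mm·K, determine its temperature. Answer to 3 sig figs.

T ≈ 59.4 K

Wien's law gives T = b/λ_max = (2.898×10⁻³ m·K)/(4.875×10⁻⁵ m) = 59.4 K.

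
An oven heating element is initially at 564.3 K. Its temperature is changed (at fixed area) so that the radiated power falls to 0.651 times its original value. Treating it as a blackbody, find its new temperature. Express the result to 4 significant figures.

P ∝ T⁴, so T₂/T₁ = (P₂/P₁)^(1/4) = (0.651)^(1/4) = 0.898246.
T₂ = 564.3 × 0.898246 = 506.9 K.

T₂ ≈ 506.9 K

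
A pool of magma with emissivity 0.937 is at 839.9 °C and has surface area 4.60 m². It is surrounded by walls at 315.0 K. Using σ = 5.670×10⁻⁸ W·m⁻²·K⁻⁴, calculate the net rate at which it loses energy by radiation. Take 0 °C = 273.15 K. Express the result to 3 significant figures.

T = 839.9 °C + 273.15 = 1113.05 K.
Area A = 4.60 m².
Net radiated power P_net = εσA(T⁴ − T₀⁴) = 0.937×5.670×10⁻⁸×4.60×(1113.05⁴ − 315.0⁴).
T⁴ − T₀⁴ = 1.53482×10¹² − 9.84560×10⁹ = 1.52497×10¹² K⁴, so P_net = 3.73×10⁵ W.

Net loss ≈ 3.73×10⁵ W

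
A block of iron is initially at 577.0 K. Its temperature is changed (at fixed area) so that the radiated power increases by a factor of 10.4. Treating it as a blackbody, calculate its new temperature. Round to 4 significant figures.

P ∝ T⁴, so T₂/T₁ = (P₂/P₁)^(1/4) = (10.4)^(1/4) = 1.79580.
T₂ = 577.0 × 1.79580 = 1036 K.

T₂ ≈ 1036 K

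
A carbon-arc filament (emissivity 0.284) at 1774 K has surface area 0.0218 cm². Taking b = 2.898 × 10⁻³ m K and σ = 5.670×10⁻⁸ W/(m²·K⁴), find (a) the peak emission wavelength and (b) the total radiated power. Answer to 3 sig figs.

(a) λ_max = b/T = 2.898×10⁻³/1774 = 1.634×10⁻⁶ m = 1.63×10³ nm.
Area A = 0.0218 cm² = 2.18×10⁻⁶ m².
(b) P = εσAT⁴ = 0.284×5.670×10⁻⁸×2.18×10⁻⁶×(1774)⁴ = 0.348 W.

λ_max ≈ 1.63×10³ nm; P ≈ 0.348 W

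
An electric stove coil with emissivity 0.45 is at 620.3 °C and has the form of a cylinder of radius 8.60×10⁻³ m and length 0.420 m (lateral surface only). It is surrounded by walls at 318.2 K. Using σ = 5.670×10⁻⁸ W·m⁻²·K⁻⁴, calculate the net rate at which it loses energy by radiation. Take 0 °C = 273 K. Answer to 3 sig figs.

T = 620.3 °C + 273 = 893.3 K.
Lateral area A = 2πrL = 2π×8.60×10⁻³×0.420 = 0.0226949 m².
Net radiated power P_net = εσA(T⁴ − T₀⁴) = 0.45×5.670×10⁻⁸×0.0226949×(893.3⁴ − 318.2⁴).
T⁴ − T₀⁴ = 6.36780×10¹¹ − 1.02518×10¹⁰ = 6.26528×10¹¹ K⁴, so P_net = 363 W.

Net loss ≈ 363 W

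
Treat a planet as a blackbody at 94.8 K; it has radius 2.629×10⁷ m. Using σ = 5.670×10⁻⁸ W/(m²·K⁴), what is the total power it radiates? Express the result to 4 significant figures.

Surface area A = 4πR² = 4π(2.629×10⁷ m)² = 8.68542×10¹⁵ m².
P = σAT⁴ = 5.670×10⁻⁸ × 8.68542×10¹⁵ × (94.8)⁴ = 3.977×10¹⁶ W.

P ≈ 3.977×10¹⁶ W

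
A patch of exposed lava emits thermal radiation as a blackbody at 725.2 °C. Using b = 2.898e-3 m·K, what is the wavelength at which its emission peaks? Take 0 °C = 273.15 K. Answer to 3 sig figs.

T = 725.2 °C + 273.15 = 998.35 K.
Wien's displacement law: λ_max = b/T = (2.898×10⁻³ m·K)/(998.35 K) = 2.903×10⁻⁶ m.
That is 2.90 μm, in the infrared range.

λ_max ≈ 2.90 μm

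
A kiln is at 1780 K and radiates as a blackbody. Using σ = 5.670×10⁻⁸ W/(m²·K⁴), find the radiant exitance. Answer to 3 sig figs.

I ≈ 5.69×10⁵ W/m²

Stefan–Boltzmann: I = σT⁴ = 5.670×10⁻⁸ × (1780)⁴ = 5.69×10⁵ W/m².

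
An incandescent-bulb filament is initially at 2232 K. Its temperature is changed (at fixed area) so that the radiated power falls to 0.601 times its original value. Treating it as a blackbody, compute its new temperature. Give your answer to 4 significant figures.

P ∝ T⁴, so T₂/T₁ = (P₂/P₁)^(1/4) = (0.601)^(1/4) = 0.880478.
T₂ = 2232 × 0.880478 = 1965 K.

T₂ ≈ 1965 K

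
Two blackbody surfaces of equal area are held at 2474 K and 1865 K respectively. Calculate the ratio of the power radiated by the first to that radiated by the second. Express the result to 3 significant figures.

With equal areas, P₁/P₂ = (T₁/T₂)⁴ = (2474/1865)⁴ = 3.10.

P₁/P₂ ≈ 3.10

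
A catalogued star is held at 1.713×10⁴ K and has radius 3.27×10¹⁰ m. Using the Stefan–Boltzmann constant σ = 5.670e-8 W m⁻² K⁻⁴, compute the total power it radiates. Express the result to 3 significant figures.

Surface area A = 4πR² = 4π(3.27×10¹⁰ m)² = 1.34371×10²² m².
P = σAT⁴ = 5.670×10⁻⁸ × 1.34371×10²² × (1.713×10⁴)⁴ = 6.56×10³¹ W.

P ≈ 6.56×10³¹ W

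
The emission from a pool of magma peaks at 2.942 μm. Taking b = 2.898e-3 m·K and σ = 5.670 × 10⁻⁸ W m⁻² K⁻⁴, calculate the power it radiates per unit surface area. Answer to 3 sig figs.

Wien's law: T = b/λ_max = 2.898×10⁻³/2.942×10⁻⁶ = 985.044 K.
Then I = σT⁴ = 5.670×10⁻⁸×(985.044)⁴ = 5.34×10⁴ W/m².

I ≈ 5.34×10⁴ W/m²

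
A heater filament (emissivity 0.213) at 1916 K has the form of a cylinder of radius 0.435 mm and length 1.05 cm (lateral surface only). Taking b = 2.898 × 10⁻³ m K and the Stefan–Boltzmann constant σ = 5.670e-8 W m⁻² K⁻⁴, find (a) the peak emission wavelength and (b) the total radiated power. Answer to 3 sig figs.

(a) λ_max = b/T = 2.898×10⁻³/1916 = 1.513×10⁻⁶ m = 1.51×10³ nm.
Lateral area A = 2πrL = 2π×4.35×10⁻⁴×0.0105 = 2.86984×10⁻⁵ m².
(b) P = εσAT⁴ = 0.213×5.670×10⁻⁸×2.86984×10⁻⁵×(1916)⁴ = 4.67 W.

λ_max ≈ 1.51×10³ nm; P ≈ 4.67 W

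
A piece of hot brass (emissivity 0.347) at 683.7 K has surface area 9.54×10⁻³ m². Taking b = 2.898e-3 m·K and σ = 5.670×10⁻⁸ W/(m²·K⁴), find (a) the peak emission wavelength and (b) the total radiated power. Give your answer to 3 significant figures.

λ_max ≈ 4.24 μm; P ≈ 41.0 W

(a) λ_max = b/T = 2.898×10⁻³/683.7 = 4.239×10⁻⁶ m = 4.24 μm.
Area A = 9.54×10⁻³ m².
(b) P = εσAT⁴ = 0.347×5.670×10⁻⁸×9.54×10⁻³×(683.7)⁴ = 41.0 W.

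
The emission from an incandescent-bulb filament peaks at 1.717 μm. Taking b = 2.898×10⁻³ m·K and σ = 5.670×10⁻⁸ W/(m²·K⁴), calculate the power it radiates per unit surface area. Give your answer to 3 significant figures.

I ≈ 4.60×10⁵ W/m²

Wien's law: T = b/λ_max = 2.898×10⁻³/1.717×10⁻⁶ = 1687.83 K.
Then I = σT⁴ = 5.670×10⁻⁸×(1687.83)⁴ = 4.60×10⁵ W/m².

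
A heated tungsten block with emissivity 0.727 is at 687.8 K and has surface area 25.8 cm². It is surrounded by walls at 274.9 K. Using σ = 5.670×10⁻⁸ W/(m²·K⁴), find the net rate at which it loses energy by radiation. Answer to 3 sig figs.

Area A = 25.8 cm² = 2.58×10⁻³ m².
Net radiated power P_net = εσA(T⁴ − T₀⁴) = 0.727×5.670×10⁻⁸×2.58×10⁻³×(687.8⁴ − 274.9⁴).
T⁴ − T₀⁴ = 2.23794×10¹¹ − 5.71083×10⁹ = 2.18083×10¹¹ K⁴, so P_net = 23.2 W.

Net loss ≈ 23.2 W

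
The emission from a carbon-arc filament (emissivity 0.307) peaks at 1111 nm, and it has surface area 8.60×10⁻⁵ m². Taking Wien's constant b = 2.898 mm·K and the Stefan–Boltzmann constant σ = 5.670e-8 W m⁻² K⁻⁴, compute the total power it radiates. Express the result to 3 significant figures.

P ≈ 69.3 W

Wien's law: T = b/λ_max = 2.898×10⁻³/1.111×10⁻⁶ = 2608.46 K.
Area A = 8.60×10⁻⁵ m².
Then P = εσAT⁴ = 0.307×5.670×10⁻⁸×8.60×10⁻⁵×(2608.46)⁴ = 69.3 W.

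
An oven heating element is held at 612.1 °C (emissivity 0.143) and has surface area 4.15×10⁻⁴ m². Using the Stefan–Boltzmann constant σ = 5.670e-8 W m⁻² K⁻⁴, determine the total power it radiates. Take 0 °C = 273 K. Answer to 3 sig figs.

P ≈ 2.07 W

T = 612.1 °C + 273 = 885.1 K.
Area A = 4.15×10⁻⁴ m².
P = εσAT⁴ = 0.143 × 5.670×10⁻⁸ × 4.15×10⁻⁴ × (885.1)⁴ = 2.07 W.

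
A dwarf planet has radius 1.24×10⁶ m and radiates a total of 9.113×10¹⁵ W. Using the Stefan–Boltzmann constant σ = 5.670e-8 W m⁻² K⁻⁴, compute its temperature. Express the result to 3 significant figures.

Surface area A = 4πR² = 4π(1.24×10⁶ m)² = 1.93221×10¹³ m².
P = σAT⁴ ⇒ T = (P/(σA))^(1/4) = (9.113×10¹⁵/(5.670×10⁻⁸×1.93221×10¹³))^(1/4) = 302 K.

T ≈ 302 K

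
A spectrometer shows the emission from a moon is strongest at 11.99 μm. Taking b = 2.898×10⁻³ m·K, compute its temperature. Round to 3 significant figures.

Wien's law gives T = b/λ_max = (2.898×10⁻³ m·K)/(1.199×10⁻⁵ m) = 242 K.

T ≈ 242 K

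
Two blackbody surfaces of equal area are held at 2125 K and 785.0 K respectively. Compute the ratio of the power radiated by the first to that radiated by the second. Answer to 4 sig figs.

With equal areas, P₁/P₂ = (T₁/T₂)⁴ = (2125/785.0)⁴ = 53.70.

P₁/P₂ ≈ 53.70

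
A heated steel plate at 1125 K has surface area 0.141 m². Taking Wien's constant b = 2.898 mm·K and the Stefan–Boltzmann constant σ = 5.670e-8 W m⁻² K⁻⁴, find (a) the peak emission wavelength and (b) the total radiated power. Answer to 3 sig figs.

(a) λ_max = b/T = 2.898×10⁻³/1125 = 2.576×10⁻⁶ m = 2.58×10³ nm.
Area A = 0.141 m².
(b) P = σAT⁴ = 5.670×10⁻⁸×0.141×(1125)⁴ = 1.28×10⁴ W.

λ_max ≈ 2.58×10³ nm; P ≈ 1.28×10⁴ W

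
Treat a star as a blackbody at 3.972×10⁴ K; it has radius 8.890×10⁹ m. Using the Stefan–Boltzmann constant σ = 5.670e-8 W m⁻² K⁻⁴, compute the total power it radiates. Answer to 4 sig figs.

Surface area A = 4πR² = 4π(8.890×10⁹ m)² = 9.93147×10²⁰ m².
P = σAT⁴ = 5.670×10⁻⁸ × 9.93147×10²⁰ × (3.972×10⁴)⁴ = 1.402×10³² W.

P ≈ 1.402×10³² W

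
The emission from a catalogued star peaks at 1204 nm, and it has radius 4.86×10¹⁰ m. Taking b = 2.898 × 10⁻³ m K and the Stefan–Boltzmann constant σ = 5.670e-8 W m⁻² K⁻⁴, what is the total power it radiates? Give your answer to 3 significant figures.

P ≈ 5.65×10²⁸ W

Wien's law: T = b/λ_max = 2.898×10⁻³/1.204×10⁻⁶ = 2406.98 K.
Surface area A = 4πR² = 4π(4.86×10¹⁰ m)² = 2.96813×10²² m².
Then P = σAT⁴ = 5.670×10⁻⁸×2.96813×10²²×(2406.98)⁴ = 5.65×10²⁸ W.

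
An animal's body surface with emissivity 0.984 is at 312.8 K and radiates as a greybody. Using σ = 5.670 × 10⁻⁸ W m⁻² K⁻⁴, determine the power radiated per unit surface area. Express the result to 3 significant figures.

I ≈ 534 W/m²

Stefan–Boltzmann: I = εσT⁴ = 0.984 × 5.670×10⁻⁸ × (312.8)⁴ = 534 W/m².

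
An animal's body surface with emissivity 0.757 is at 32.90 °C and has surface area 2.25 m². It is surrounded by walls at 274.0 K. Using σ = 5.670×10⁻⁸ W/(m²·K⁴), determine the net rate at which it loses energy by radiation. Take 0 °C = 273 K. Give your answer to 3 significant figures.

T = 32.90 °C + 273 = 305.90 K.
Area A = 2.25 m².
Net radiated power P_net = εσA(T⁴ − T₀⁴) = 0.757×5.670×10⁻⁸×2.25×(305.90⁴ − 274.0⁴).
T⁴ − T₀⁴ = 8.75625×10⁹ − 5.63641×10⁹ = 3.11984×10⁹ K⁴, so P_net = 301 W.

Net loss ≈ 301 W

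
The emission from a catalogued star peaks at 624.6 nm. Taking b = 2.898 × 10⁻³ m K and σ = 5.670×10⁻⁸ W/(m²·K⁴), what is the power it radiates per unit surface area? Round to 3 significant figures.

Wien's law: T = b/λ_max = 2.898×10⁻³/6.246×10⁻⁷ = 4639.77 K.
Then I = σT⁴ = 5.670×10⁻⁸×(4639.77)⁴ = 2.63×10⁷ W/m².

I ≈ 2.63×10⁷ W/m²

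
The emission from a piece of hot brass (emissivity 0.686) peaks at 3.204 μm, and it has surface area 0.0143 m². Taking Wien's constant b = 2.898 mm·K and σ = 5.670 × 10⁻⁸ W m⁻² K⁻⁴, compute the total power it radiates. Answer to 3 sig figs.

P ≈ 372 W

Wien's law: T = b/λ_max = 2.898×10⁻³/3.204×10⁻⁶ = 904.494 K.
Area A = 0.0143 m².
Then P = εσAT⁴ = 0.686×5.670×10⁻⁸×0.0143×(904.494)⁴ = 372 W.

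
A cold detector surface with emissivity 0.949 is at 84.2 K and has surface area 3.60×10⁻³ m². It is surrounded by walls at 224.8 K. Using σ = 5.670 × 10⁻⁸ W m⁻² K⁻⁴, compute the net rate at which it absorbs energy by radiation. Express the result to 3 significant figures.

Area A = 3.60×10⁻³ m².
Net radiated power P_net = εσA(T⁴ − T₀⁴) = 0.949×5.670×10⁻⁸×3.60×10⁻³×(84.2⁴ − 224.8⁴).
T⁴ − T₀⁴ = 5.02630×10⁷ − 2.55379×10⁹ = -2.50353×10⁹ K⁴, so P_net = -0.485 W — negative, meaning a net gain of 0.485 W.

Net gain ≈ 0.485 W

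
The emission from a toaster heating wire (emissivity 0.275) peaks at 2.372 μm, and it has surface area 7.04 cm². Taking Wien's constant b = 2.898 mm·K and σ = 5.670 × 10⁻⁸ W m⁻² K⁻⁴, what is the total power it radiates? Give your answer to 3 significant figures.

Wien's law: T = b/λ_max = 2.898×10⁻³/2.372×10⁻⁶ = 1221.75 K.
Area A = 7.04 cm² = 7.04×10⁻⁴ m².
Then P = εσAT⁴ = 0.275×5.670×10⁻⁸×7.04×10⁻⁴×(1221.75)⁴ = 24.5 W.

P ≈ 24.5 W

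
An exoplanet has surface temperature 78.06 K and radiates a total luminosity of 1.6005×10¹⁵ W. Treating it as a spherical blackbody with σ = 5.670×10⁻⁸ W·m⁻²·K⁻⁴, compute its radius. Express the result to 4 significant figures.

R ≈ 7.778×10⁶ m

L = 4πR²σT⁴ ⇒ R = √(L/(4πσT⁴)).
σT⁴ = 2.10522 W/m², so R = √(1.6005×10¹⁵/(4π×2.10522)) = 7.778×10⁶ m.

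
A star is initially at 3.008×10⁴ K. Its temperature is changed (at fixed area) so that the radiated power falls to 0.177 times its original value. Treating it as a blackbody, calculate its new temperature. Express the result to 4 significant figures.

T₂ ≈ 1.951×10⁴ K

P ∝ T⁴, so T₂/T₁ = (P₂/P₁)^(1/4) = (0.177)^(1/4) = 0.648624.
T₂ = 3.008×10⁴ × 0.648624 = 1.951×10⁴ K.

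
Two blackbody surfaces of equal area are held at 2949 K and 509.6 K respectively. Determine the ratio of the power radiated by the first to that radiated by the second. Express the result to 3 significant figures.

With equal areas, P₁/P₂ = (T₁/T₂)⁴ = (2949/509.6)⁴ = 1.12×10³.

P₁/P₂ ≈ 1.12×10³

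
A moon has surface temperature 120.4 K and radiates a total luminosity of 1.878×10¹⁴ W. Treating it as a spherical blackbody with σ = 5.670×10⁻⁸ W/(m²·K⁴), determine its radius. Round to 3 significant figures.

L = 4πR²σT⁴ ⇒ R = √(L/(4πσT⁴)).
σT⁴ = 11.9149 W/m², so R = √(1.878×10¹⁴/(4π×11.9149)) = 1.12×10⁶ m.

R ≈ 1.12×10⁶ m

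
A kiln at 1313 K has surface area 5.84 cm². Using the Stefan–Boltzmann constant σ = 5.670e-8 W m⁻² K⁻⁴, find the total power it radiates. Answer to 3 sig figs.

P ≈ 98.4 W

Area A = 5.84 cm² = 5.84×10⁻⁴ m².
P = σAT⁴ = 5.670×10⁻⁸ × 5.84×10⁻⁴ × (1313)⁴ = 98.4 W.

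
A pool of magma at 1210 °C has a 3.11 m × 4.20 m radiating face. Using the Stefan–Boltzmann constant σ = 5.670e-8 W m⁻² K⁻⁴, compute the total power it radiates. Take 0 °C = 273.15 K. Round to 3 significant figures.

T = 1210 °C + 273.15 = 1483.15 K.
Area A = 3.11 × 4.20 = 13.062 m².
P = σAT⁴ = 5.670×10⁻⁸ × 13.062 × (1483.15)⁴ = 3.58×10⁶ W.

P ≈ 3.58×10⁶ W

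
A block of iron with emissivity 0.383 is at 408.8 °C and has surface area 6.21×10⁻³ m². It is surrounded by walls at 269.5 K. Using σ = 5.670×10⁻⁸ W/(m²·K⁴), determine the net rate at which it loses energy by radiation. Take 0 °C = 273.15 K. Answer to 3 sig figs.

T = 408.8 °C + 273.15 = 681.95 K.
Area A = 6.21×10⁻³ m².
Net radiated power P_net = εσA(T⁴ − T₀⁴) = 0.383×5.670×10⁻⁸×6.21×10⁻³×(681.95⁴ − 269.5⁴).
T⁴ − T₀⁴ = 2.16277×10¹¹ − 5.27515×10⁹ = 2.11002×10¹¹ K⁴, so P_net = 28.5 W.

Net loss ≈ 28.5 W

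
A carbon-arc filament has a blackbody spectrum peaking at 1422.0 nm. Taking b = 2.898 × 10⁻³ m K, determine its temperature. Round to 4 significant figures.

Wien's law gives T = b/λ_max = (2.898×10⁻³ m·K)/(1.4220×10⁻⁶ m) = 2038 K.

T ≈ 2038 K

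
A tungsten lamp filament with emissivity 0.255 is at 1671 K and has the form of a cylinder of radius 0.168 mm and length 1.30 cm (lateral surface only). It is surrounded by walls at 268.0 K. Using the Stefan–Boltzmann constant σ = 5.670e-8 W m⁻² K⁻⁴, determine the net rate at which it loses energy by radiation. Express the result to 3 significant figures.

Net loss ≈ 1.55 W

Lateral area A = 2πrL = 2π×1.68×10⁻⁴×0.0130 = 1.37225×10⁻⁵ m².
Net radiated power P_net = εσA(T⁴ − T₀⁴) = 0.255×5.670×10⁻⁸×1.37225×10⁻⁵×(1671⁴ − 268.0⁴).
T⁴ − T₀⁴ = 7.79661×10¹² − 5.15869×10⁹ = 7.79145×10¹² K⁴, so P_net = 1.55 W.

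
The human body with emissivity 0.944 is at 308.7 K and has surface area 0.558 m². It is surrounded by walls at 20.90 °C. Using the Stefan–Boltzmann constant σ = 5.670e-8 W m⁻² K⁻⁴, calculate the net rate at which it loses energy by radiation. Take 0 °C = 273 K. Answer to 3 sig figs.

Surroundings: T = 20.90 °C + 273 = 293.90 K.
Area A = 0.558 m².
Net radiated power P_net = εσA(T⁴ − T₀⁴) = 0.944×5.670×10⁻⁸×0.558×(308.7⁴ − 293.90⁴).
T⁴ − T₀⁴ = 9.08127×10⁹ − 7.46102×10⁹ = 1.62025×10⁹ K⁴, so P_net = 48.4 W.

Net loss ≈ 48.4 W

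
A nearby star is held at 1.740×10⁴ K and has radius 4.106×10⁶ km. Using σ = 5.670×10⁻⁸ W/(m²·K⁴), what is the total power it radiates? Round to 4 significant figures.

Surface area A = 4πR² = 4π(4.106×10⁹ m)² = 2.11859×10²⁰ m².
P = σAT⁴ = 5.670×10⁻⁸ × 2.11859×10²⁰ × (1.740×10⁴)⁴ = 1.101×10³⁰ W.

P ≈ 1.101×10³⁰ W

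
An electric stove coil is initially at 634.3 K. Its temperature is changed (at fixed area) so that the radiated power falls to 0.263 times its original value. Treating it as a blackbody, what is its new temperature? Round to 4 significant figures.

T₂ ≈ 454.2 K

P ∝ T⁴, so T₂/T₁ = (P₂/P₁)^(1/4) = (0.263)^(1/4) = 0.716125.
T₂ = 634.3 × 0.716125 = 454.2 K.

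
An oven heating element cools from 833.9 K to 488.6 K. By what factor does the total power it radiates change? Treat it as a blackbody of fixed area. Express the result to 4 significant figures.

P ∝ T⁴, so P₂/P₁ = (T₂/T₁)⁴ = (488.6/833.9)⁴ = (0.585922)⁴ = 0.1179.

P₂/P₁ ≈ 0.1179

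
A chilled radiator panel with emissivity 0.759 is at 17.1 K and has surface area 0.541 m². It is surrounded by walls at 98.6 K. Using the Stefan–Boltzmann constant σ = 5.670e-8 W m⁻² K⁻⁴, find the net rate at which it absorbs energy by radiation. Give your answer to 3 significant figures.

Area A = 0.541 m².
Net radiated power P_net = εσA(T⁴ − T₀⁴) = 0.759×5.670×10⁻⁸×0.541×(17.1⁴ − 98.6⁴).
T⁴ − T₀⁴ = 85503.6 − 9.45165×10⁷ = -9.44310×10⁷ K⁴, so P_net = -2.20 W — negative, meaning a net gain of 2.20 W.

Net gain ≈ 2.20 W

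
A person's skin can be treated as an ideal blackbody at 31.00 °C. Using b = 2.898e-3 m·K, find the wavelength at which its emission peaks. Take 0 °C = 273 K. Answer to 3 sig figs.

λ_max ≈ 9.53 μm

T = 31.00 °C + 273 = 304.00 K.
Wien's displacement law: λ_max = b/T = (2.898×10⁻³ m·K)/(304.00 K) = 9.533×10⁻⁶ m.
That is 9.53 μm, in the infrared range.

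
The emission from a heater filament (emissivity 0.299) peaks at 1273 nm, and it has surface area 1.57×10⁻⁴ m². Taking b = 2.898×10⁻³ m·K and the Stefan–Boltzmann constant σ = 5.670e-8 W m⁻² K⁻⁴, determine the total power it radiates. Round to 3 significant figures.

Wien's law: T = b/λ_max = 2.898×10⁻³/1.273×10⁻⁶ = 2276.51 K.
Area A = 1.57×10⁻⁴ m².
Then P = εσAT⁴ = 0.299×5.670×10⁻⁸×1.57×10⁻⁴×(2276.51)⁴ = 71.5 W.

P ≈ 71.5 W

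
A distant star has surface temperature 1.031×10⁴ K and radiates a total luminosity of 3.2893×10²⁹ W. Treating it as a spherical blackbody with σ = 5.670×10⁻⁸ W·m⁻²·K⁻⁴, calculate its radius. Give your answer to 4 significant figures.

L = 4πR²σT⁴ ⇒ R = √(L/(4πσT⁴)).
σT⁴ = 6.40645×10⁸ W/m², so R = √(3.2893×10²⁹/(4π×6.40645×10⁸)) = 6.392×10⁹ m.

R ≈ 6.392×10⁹ m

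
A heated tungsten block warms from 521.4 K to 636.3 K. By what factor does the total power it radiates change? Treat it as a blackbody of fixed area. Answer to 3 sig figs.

P₂/P₁ ≈ 2.22

P ∝ T⁴, so P₂/P₁ = (T₂/T₁)⁴ = (636.3/521.4)⁴ = (1.22037)⁴ = 2.22.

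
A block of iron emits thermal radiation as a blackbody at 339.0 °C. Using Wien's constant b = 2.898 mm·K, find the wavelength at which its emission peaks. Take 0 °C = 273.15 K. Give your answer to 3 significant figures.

λ_max ≈ 4.73 μm

T = 339.0 °C + 273.15 = 612.15 K.
Wien's displacement law: λ_max = b/T = (2.898×10⁻³ m·K)/(612.15 K) = 4.734×10⁻⁶ m.
That is 4.73 μm, in the infrared range.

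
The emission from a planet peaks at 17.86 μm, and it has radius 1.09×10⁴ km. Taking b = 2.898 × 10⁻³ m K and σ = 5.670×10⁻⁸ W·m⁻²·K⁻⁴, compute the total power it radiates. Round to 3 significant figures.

P ≈ 5.87×10¹⁶ W

Wien's law: T = b/λ_max = 2.898×10⁻³/1.786×10⁻⁵ = 162.262 K.
Surface area A = 4πR² = 4π(1.09×10⁷ m)² = 1.49301×10¹⁵ m².
Then P = σAT⁴ = 5.670×10⁻⁸×1.49301×10¹⁵×(162.262)⁴ = 5.87×10¹⁶ W.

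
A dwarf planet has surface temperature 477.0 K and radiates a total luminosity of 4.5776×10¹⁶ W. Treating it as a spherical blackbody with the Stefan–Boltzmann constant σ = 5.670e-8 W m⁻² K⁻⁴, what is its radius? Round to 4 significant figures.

L = 4πR²σT⁴ ⇒ R = √(L/(4πσT⁴)).
σT⁴ = 2935.33 W/m², so R = √(4.5776×10¹⁶/(4π×2935.33)) = 1.114×10⁶ m.

R ≈ 1.114×10⁶ m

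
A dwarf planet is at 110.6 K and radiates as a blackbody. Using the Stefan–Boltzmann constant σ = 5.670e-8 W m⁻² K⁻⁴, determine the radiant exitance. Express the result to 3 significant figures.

I ≈ 8.48 W/m²

Stefan–Boltzmann: I = σT⁴ = 5.670×10⁻⁸ × (110.6)⁴ = 8.48 W/m².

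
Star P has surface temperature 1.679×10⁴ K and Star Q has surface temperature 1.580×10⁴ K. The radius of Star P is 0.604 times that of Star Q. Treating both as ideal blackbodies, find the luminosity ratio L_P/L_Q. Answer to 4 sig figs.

L ∝ R²T⁴, so L_P/L_Q = (R_P/R_Q)²(T_P/T_Q)⁴ = (0.604)² × (1.679×10⁴/1.580×10⁴)⁴ = 0.364816 × 1.27519 = 0.4652.

L_P/L_Q ≈ 0.4652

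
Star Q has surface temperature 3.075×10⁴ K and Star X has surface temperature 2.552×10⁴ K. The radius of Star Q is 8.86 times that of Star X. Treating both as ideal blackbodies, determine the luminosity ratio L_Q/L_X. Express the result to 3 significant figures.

L ∝ R²T⁴, so L_Q/L_X = (R_Q/R_X)²(T_Q/T_X)⁴ = (8.86)² × (3.075×10⁴/2.552×10⁴)⁴ = 78.4996 × 2.10794 = 165.

L_Q/L_X ≈ 165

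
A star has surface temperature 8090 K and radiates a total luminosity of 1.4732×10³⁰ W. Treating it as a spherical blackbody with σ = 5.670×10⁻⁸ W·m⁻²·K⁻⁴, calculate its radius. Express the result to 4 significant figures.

L = 4πR²σT⁴ ⇒ R = √(L/(4πσT⁴)).
σT⁴ = 2.42872×10⁸ W/m², so R = √(1.4732×10³⁰/(4π×2.42872×10⁸)) = 2.197×10¹⁰ m.

R ≈ 2.197×10¹⁰ m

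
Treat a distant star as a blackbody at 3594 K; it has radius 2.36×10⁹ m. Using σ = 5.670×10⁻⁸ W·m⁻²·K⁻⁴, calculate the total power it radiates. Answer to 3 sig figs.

P ≈ 6.62×10²⁶ W

Surface area A = 4πR² = 4π(2.36×10⁹ m)² = 6.99897×10¹⁹ m².
P = σAT⁴ = 5.670×10⁻⁸ × 6.99897×10¹⁹ × (3594)⁴ = 6.62×10²⁶ W.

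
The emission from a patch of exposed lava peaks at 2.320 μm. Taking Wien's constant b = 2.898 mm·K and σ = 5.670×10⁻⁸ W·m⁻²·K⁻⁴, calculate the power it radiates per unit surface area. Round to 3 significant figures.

Wien's law: T = b/λ_max = 2.898×10⁻³/2.320×10⁻⁶ = 1249.14 K.
Then I = σT⁴ = 5.670×10⁻⁸×(1249.14)⁴ = 1.38×10⁵ W/m².

I ≈ 1.38×10⁵ W/m²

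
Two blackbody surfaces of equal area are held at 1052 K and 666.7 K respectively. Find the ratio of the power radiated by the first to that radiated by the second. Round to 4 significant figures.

P₁/P₂ ≈ 6.199

With equal areas, P₁/P₂ = (T₁/T₂)⁴ = (1052/666.7)⁴ = 6.199.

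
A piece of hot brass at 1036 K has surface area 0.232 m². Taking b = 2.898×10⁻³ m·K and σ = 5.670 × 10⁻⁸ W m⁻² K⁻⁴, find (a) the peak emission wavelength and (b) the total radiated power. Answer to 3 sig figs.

(a) λ_max = b/T = 2.898×10⁻³/1036 = 2.797×10⁻⁶ m = 2.80×10³ nm.
Area A = 0.232 m².
(b) P = σAT⁴ = 5.670×10⁻⁸×0.232×(1036)⁴ = 1.52×10⁴ W.

λ_max ≈ 2.80×10³ nm; P ≈ 1.52×10⁴ W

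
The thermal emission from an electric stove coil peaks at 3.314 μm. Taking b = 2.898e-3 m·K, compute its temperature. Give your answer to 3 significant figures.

Wien's law gives T = b/λ_max = (2.898×10⁻³ m·K)/(3.314×10⁻⁶ m) = 874 K.

T ≈ 874 K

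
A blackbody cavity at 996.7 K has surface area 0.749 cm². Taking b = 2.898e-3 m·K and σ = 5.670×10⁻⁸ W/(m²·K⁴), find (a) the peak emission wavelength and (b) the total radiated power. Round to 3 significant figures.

(a) λ_max = b/T = 2.898×10⁻³/996.7 = 2.908×10⁻⁶ m = 2.91×10³ nm.
Area A = 0.749 cm² = 7.49×10⁻⁵ m².
(b) P = σAT⁴ = 5.670×10⁻⁸×7.49×10⁻⁵×(996.7)⁴ = 4.19 W.

λ_max ≈ 2.91×10³ nm; P ≈ 4.19 W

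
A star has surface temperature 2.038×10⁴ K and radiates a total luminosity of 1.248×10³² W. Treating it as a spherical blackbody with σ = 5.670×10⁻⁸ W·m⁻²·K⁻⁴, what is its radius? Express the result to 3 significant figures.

R ≈ 3.19×10¹⁰ m

L = 4πR²σT⁴ ⇒ R = √(L/(4πσT⁴)).
σT⁴ = 9.78137×10⁹ W/m², so R = √(1.248×10³²/(4π×9.78137×10⁹)) = 3.19×10¹⁰ m.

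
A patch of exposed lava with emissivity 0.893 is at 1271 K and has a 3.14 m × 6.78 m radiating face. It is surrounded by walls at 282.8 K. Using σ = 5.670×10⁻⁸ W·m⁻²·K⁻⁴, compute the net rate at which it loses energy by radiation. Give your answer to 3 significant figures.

Area A = 3.14 × 6.78 = 21.2892 m².
Net radiated power P_net = εσA(T⁴ − T₀⁴) = 0.893×5.670×10⁻⁸×21.2892×(1271⁴ − 282.8⁴).
T⁴ − T₀⁴ = 2.60965×10¹² − 6.39613×10⁹ = 2.60325×10¹² K⁴, so P_net = 2.81×10⁶ W.

Net loss ≈ 2.81×10⁶ W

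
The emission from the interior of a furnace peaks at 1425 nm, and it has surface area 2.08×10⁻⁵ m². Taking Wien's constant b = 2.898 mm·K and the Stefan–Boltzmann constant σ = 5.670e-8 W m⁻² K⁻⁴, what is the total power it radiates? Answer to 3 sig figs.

Wien's law: T = b/λ_max = 2.898×10⁻³/1.425×10⁻⁶ = 2033.68 K.
Area A = 2.08×10⁻⁵ m².
Then P = σAT⁴ = 5.670×10⁻⁸×2.08×10⁻⁵×(2033.68)⁴ = 20.2 W.

P ≈ 20.2 W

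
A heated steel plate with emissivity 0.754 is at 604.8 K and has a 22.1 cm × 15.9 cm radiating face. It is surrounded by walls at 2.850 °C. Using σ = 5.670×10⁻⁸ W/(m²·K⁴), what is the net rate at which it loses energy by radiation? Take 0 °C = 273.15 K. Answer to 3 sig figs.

Net loss ≈ 192 W

Surroundings: T = 2.850 °C + 273.15 = 276.000 K.
Area A = 0.221 × 0.159 = 0.035139 m².
Net radiated power P_net = εσA(T⁴ − T₀⁴) = 0.754×5.670×10⁻⁸×0.035139×(604.8⁴ − 276.000⁴).
T⁴ − T₀⁴ = 1.33797×10¹¹ − 5.80278×10⁹ = 1.27994×10¹¹ K⁴, so P_net = 192 W.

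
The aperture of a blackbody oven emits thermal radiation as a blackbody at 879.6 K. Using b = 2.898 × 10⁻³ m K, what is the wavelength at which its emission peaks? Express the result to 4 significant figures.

λ_max ≈ 3.295 μm

Wien's displacement law: λ_max = b/T = (2.898×10⁻³ m·K)/(879.6 K) = 3.2947×10⁻⁶ m.
That is 3.295 μm, in the infrared range.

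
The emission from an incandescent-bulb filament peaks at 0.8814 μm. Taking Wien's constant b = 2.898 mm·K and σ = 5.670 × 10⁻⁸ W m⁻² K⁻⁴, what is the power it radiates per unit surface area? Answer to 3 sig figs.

Wien's law: T = b/λ_max = 2.898×10⁻³/8.814×10⁻⁷ = 3287.95 K.
Then I = σT⁴ = 5.670×10⁻⁸×(3287.95)⁴ = 6.63×10⁶ W/m².

I ≈ 6.63×10⁶ W/m²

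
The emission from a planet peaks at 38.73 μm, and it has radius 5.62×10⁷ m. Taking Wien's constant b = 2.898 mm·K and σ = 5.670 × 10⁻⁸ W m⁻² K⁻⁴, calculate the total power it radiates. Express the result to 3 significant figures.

P ≈ 7.05×10¹⁶ W

Wien's law: T = b/λ_max = 2.898×10⁻³/3.873×10⁻⁵ = 74.8257 K.
Surface area A = 4πR² = 4π(5.62×10⁷ m)² = 3.96901×10¹⁶ m².
Then P = σAT⁴ = 5.670×10⁻⁸×3.96901×10¹⁶×(74.8257)⁴ = 7.05×10¹⁶ W.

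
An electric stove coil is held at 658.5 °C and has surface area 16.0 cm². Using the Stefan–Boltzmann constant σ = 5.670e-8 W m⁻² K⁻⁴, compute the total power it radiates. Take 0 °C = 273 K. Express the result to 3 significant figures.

P ≈ 68.3 W

T = 658.5 °C + 273 = 931.5 K.
Area A = 16.0 cm² = 1.60×10⁻³ m².
P = σAT⁴ = 5.670×10⁻⁸ × 1.60×10⁻³ × (931.5)⁴ = 68.3 W.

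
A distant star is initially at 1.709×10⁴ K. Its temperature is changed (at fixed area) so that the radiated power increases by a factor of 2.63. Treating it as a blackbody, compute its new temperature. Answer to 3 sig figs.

P ∝ T⁴, so T₂/T₁ = (P₂/P₁)^(1/4) = (2.63)^(1/4) = 1.27347.
T₂ = 1.709×10⁴ × 1.27347 = 2.18×10⁴ K.

T₂ ≈ 2.18×10⁴ K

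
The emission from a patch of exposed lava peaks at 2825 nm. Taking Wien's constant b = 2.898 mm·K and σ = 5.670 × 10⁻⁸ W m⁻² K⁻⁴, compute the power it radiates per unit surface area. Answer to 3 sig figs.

I ≈ 6.28×10⁴ W/m²

Wien's law: T = b/λ_max = 2.898×10⁻³/2.825×10⁻⁶ = 1025.84 K.
Then I = σT⁴ = 5.670×10⁻⁸×(1025.84)⁴ = 6.28×10⁴ W/m².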